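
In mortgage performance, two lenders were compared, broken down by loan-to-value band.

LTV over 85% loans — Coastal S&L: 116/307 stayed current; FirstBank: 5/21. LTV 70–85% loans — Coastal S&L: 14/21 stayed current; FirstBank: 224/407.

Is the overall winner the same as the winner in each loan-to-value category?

No

LTV over 85%: Coastal S&L 116/307 = 37.8%, FirstBank 5/21 = 23.8% → Coastal S&L
LTV 70–85%: Coastal S&L 14/21 = 66.7%, FirstBank 224/407 = 55.0% → Coastal S&L
Overall: Coastal S&L 130/328 = 39.6%, FirstBank 229/428 = 53.5% → FirstBank
Coastal S&L wins each loan-to-value group but FirstBank wins overall — the comparison reverses. Coastal S&L's loans skew toward LTV over 85%, which has a lower base rate.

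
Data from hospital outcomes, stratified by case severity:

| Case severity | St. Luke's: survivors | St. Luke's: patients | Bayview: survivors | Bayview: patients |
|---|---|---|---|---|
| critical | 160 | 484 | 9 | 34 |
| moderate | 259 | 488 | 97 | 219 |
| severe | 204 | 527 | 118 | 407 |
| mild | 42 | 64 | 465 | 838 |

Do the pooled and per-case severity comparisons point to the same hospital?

Critical: St. Luke's 160/484 = 33.1%, Bayview 9/34 = 26.5% → St. Luke's
Moderate: St. Luke's 259/488 = 53.1%, Bayview 97/219 = 44.3% → St. Luke's
Severe: St. Luke's 204/527 = 38.7%, Bayview 118/407 = 29.0% → St. Luke's
Mild: St. Luke's 42/64 = 65.6%, Bayview 465/838 = 55.5% → St. Luke's
Overall: St. Luke's 665/1563 = 42.5%, Bayview 689/1498 = 46.0% → Bayview
St. Luke's wins each case group but Bayview wins overall — the comparison reverses. St. Luke's's patients skew toward critical, which has a lower base rate.

No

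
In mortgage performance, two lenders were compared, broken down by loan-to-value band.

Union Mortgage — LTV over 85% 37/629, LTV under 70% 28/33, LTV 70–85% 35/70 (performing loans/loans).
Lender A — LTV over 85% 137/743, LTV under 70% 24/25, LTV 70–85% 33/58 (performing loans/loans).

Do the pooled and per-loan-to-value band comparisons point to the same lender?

LTV over 85%: Union Mortgage 37/629 = 5.9%, Lender A 137/743 = 18.4% → Lender A
LTV under 70%: Union Mortgage 28/33 = 84.8%, Lender A 24/25 = 96.0% → Lender A
LTV 70–85%: Union Mortgage 35/70 = 50.0%, Lender A 33/58 = 56.9% → Lender A
Overall: Union Mortgage 100/732 = 13.7%, Lender A 194/826 = 23.5% → Lender A
Lender A wins overall and in every loan-to-value group — no reversal.

Yes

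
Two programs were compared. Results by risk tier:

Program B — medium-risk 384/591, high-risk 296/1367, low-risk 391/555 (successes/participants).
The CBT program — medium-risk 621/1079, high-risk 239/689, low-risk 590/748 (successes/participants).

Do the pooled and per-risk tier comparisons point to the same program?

No

Medium-risk: Program B 384/591 = 65.0%, the CBT program 621/1079 = 57.6% → Program B
High-risk: Program B 296/1367 = 21.7%, the CBT program 239/689 = 34.7% → the CBT program
Low-risk: Program B 391/555 = 70.5%, the CBT program 590/748 = 78.9% → the CBT program
Overall: Program B 1071/2513 = 42.6%, the CBT program 1450/2516 = 57.6% → the CBT program
Neither sweeps: Program B wins 1 of 3 groups, the CBT program wins 2. The CBT program wins overall but not every group — no Simpson reversal.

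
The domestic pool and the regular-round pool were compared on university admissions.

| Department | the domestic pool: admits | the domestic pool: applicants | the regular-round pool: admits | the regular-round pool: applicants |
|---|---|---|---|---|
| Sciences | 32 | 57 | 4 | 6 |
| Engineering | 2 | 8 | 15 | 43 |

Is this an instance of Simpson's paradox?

Yes

Sciences: the domestic pool 32/57 = 56.1%, the regular-round pool 4/6 = 66.7% → the regular-round pool
Engineering: the domestic pool 2/8 = 25.0%, the regular-round pool 15/43 = 34.9% → the regular-round pool
Overall: the domestic pool 34/65 = 52.3%, the regular-round pool 19/49 = 38.8% → the domestic pool
The regular-round pool wins each department group but the domestic pool wins overall — the comparison reverses. The regular-round pool's applicants skew toward Engineering, which has a lower base rate.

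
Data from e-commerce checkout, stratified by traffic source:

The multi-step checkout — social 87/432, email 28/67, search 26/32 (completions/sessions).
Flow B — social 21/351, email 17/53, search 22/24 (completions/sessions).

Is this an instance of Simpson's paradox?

Social: the multi-step checkout 87/432 = 20.1%, Flow B 21/351 = 6.0% → the multi-step checkout
Email: the multi-step checkout 28/67 = 41.8%, Flow B 17/53 = 32.1% → the multi-step checkout
Search: the multi-step checkout 26/32 = 81.2%, Flow B 22/24 = 91.7% → Flow B
Overall: the multi-step checkout 141/531 = 26.6%, Flow B 60/428 = 14.0% → the multi-step checkout
Neither sweeps: the multi-step checkout wins 2 of 3 groups, Flow B wins 1. The multi-step checkout wins overall but not every group — no Simpson reversal.

No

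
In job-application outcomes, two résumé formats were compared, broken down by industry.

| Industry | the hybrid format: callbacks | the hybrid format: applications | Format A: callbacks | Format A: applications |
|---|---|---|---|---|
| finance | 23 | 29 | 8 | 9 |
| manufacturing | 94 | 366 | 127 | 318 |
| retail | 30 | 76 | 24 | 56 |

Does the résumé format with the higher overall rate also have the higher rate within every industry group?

Yes

Finance: the hybrid format 23/29 = 79.3%, Format A 8/9 = 88.9% → Format A
Manufacturing: the hybrid format 94/366 = 25.7%, Format A 127/318 = 39.9% → Format A
Retail: the hybrid format 30/76 = 39.5%, Format A 24/56 = 42.9% → Format A
Overall: the hybrid format 147/471 = 31.2%, Format A 159/383 = 41.5% → Format A
Format A wins overall and in every industry group — no reversal.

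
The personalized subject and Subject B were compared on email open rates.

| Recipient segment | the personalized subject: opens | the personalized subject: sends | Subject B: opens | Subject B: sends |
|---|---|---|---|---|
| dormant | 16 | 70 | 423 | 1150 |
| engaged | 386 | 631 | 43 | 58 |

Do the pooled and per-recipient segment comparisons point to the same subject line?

No

Dormant: the personalized subject 16/70 = 22.9%, Subject B 423/1150 = 36.8% → Subject B
Engaged: the personalized subject 386/631 = 61.2%, Subject B 43/58 = 74.1% → Subject B
Overall: the personalized subject 402/701 = 57.3%, Subject B 466/1208 = 38.6% → the personalized subject
Subject B wins each recipient group but the personalized subject wins overall — the comparison reverses. Subject B's sends skew toward dormant, which has a lower base rate.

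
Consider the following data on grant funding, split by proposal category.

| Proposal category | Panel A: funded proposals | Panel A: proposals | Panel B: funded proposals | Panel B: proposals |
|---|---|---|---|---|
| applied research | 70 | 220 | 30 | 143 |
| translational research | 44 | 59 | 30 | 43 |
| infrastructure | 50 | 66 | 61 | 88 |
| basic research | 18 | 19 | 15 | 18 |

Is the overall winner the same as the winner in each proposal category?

Yes

Applied research: Panel A 70/220 = 31.8%, Panel B 30/143 = 21.0% → Panel A
Translational research: Panel A 44/59 = 74.6%, Panel B 30/43 = 69.8% → Panel A
Infrastructure: Panel A 50/66 = 75.8%, Panel B 61/88 = 69.3% → Panel A
Basic research: Panel A 18/19 = 94.7%, Panel B 15/18 = 83.3% → Panel A
Overall: Panel A 182/364 = 50.0%, Panel B 136/292 = 46.6% → Panel A
Panel A wins overall and in every proposal group — no reversal.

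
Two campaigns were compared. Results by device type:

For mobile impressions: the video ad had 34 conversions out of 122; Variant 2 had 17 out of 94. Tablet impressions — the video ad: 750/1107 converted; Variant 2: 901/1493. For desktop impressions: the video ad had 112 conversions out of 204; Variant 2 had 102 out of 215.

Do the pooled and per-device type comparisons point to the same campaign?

Mobile: the video ad 34/122 = 27.9%, Variant 2 17/94 = 18.1% → the video ad
Tablet: the video ad 750/1107 = 67.8%, Variant 2 901/1493 = 60.3% → the video ad
Desktop: the video ad 112/204 = 54.9%, Variant 2 102/215 = 47.4% → the video ad
Overall: the video ad 896/1433 = 62.5%, Variant 2 1020/1802 = 56.6% → the video ad
The video ad wins overall and in every device group — no reversal.

Yes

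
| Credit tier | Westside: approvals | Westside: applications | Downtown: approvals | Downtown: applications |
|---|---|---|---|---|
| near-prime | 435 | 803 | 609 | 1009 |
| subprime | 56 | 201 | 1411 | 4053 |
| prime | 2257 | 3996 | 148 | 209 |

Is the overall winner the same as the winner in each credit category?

No

Near-prime: Westside 435/803 = 54.2%, Downtown 609/1009 = 60.4% → Downtown
Subprime: Westside 56/201 = 27.9%, Downtown 1411/4053 = 34.8% → Downtown
Prime: Westside 2257/3996 = 56.5%, Downtown 148/209 = 70.8% → Downtown
Overall: Westside 2748/5000 = 55.0%, Downtown 2168/5271 = 41.1% → Westside
Downtown wins each credit group but Westside wins overall — the comparison reverses. Downtown's applications skew toward subprime, which has a lower base rate.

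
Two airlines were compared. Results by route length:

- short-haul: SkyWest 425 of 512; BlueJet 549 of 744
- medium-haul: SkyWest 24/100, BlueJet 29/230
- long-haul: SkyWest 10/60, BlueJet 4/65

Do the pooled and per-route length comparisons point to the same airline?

Short-haul: SkyWest 425/512 = 83.0%, BlueJet 549/744 = 73.8% → SkyWest
Medium-haul: SkyWest 24/100 = 24.0%, BlueJet 29/230 = 12.6% → SkyWest
Long-haul: SkyWest 10/60 = 16.7%, BlueJet 4/65 = 6.2% → SkyWest
Overall: SkyWest 459/672 = 68.3%, BlueJet 582/1039 = 56.0% → SkyWest
SkyWest wins overall and in every route group — no reversal.

Yes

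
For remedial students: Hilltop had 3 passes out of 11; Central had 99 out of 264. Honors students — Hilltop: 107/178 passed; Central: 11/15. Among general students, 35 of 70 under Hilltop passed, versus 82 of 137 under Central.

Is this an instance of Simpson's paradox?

Yes

Remedial: Hilltop 3/11 = 27.3%, Central 99/264 = 37.5% → Central
Honors: Hilltop 107/178 = 60.1%, Central 11/15 = 73.3% → Central
General: Hilltop 35/70 = 50.0%, Central 82/137 = 59.9% → Central
Overall: Hilltop 145/259 = 56.0%, Central 192/416 = 46.2% → Hilltop
Central wins each student group but Hilltop wins overall — the comparison reverses. Central's students skew toward remedial, which has a lower base rate.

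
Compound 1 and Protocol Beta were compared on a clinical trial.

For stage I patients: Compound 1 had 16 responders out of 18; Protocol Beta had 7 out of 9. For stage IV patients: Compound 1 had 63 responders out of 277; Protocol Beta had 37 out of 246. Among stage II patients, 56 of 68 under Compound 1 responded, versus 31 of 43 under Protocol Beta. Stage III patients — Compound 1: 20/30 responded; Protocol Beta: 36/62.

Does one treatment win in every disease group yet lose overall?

Stage I: Compound 1 16/18 = 88.9%, Protocol Beta 7/9 = 77.8% → Compound 1
Stage IV: Compound 1 63/277 = 22.7%, Protocol Beta 37/246 = 15.0% → Compound 1
Stage II: Compound 1 56/68 = 82.4%, Protocol Beta 31/43 = 72.1% → Compound 1
Stage III: Compound 1 20/30 = 66.7%, Protocol Beta 36/62 = 58.1% → Compound 1
Overall: Compound 1 155/393 = 39.4%, Protocol Beta 111/360 = 30.8% → Compound 1
Compound 1 wins overall and in every disease group — no reversal.

No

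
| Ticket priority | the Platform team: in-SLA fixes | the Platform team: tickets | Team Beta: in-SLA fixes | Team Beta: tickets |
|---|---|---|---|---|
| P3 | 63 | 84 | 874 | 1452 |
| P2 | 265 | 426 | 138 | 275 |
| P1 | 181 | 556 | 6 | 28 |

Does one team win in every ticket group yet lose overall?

P3: the Platform team 63/84 = 75.0%, Team Beta 874/1452 = 60.2% → the Platform team
P2: the Platform team 265/426 = 62.2%, Team Beta 138/275 = 50.2% → the Platform team
P1: the Platform team 181/556 = 32.6%, Team Beta 6/28 = 21.4% → the Platform team
Overall: the Platform team 509/1066 = 47.7%, Team Beta 1018/1755 = 58.0% → Team Beta
The Platform team wins each ticket group but Team Beta wins overall — the comparison reverses. The Platform team's tickets skew toward P1, which has a lower base rate.

Yes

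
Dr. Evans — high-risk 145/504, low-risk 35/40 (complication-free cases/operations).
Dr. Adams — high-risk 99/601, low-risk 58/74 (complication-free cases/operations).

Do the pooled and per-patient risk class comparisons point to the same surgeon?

Yes

High-risk: Dr. Evans 145/504 = 28.8%, Dr. Adams 99/601 = 16.5% → Dr. Evans
Low-risk: Dr. Evans 35/40 = 87.5%, Dr. Adams 58/74 = 78.4% → Dr. Evans
Overall: Dr. Evans 180/544 = 33.1%, Dr. Adams 157/675 = 23.3% → Dr. Evans
Dr. Evans wins overall and in every patient risk group — no reversal.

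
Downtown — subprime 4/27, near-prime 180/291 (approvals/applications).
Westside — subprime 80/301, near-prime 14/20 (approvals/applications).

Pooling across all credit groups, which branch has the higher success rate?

Subprime: Downtown 4/27 = 14.8%, Westside 80/301 = 26.6% → Westside
Near-prime: Downtown 180/291 = 61.9%, Westside 14/20 = 70.0% → Westside
Overall: Downtown 184/318 = 57.9%, Westside 94/321 = 29.3% → Downtown
(Westside wins every credit group but Downtown wins overall — Westside's applications skew toward the low-rate subprime group.)

Downtown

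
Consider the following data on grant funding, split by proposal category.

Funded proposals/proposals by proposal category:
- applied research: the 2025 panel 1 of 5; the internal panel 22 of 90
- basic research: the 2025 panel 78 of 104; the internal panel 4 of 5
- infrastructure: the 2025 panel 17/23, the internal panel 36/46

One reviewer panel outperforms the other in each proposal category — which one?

the internal panel

Applied research: the 2025 panel 1/5 = 20.0%, the internal panel 22/90 = 24.4% → the internal panel
Basic research: the 2025 panel 78/104 = 75.0%, the internal panel 4/5 = 80.0% → the internal panel
Infrastructure: the 2025 panel 17/23 = 73.9%, the internal panel 36/46 = 78.3% → the internal panel
The internal panel has the higher rate in all 3 groups.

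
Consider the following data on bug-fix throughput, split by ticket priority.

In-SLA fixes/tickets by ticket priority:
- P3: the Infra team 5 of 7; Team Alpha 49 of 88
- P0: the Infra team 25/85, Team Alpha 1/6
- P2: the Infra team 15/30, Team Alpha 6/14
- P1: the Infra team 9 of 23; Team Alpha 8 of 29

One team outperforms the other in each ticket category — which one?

the Infra team

P3: the Infra team 5/7 = 71.4%, Team Alpha 49/88 = 55.7% → the Infra team
P0: the Infra team 25/85 = 29.4%, Team Alpha 1/6 = 16.7% → the Infra team
P2: the Infra team 15/30 = 50.0%, Team Alpha 6/14 = 42.9% → the Infra team
P1: the Infra team 9/23 = 39.1%, Team Alpha 8/29 = 27.6% → the Infra team
The Infra team has the higher rate in all 4 groups.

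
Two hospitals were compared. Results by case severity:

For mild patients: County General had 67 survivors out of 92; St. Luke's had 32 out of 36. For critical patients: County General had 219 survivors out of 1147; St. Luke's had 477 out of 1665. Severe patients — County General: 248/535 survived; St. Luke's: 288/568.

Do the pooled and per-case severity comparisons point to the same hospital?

Mild: County General 67/92 = 72.8%, St. Luke's 32/36 = 88.9% → St. Luke's
Critical: County General 219/1147 = 19.1%, St. Luke's 477/1665 = 28.6% → St. Luke's
Severe: County General 248/535 = 46.4%, St. Luke's 288/568 = 50.7% → St. Luke's
Overall: County General 534/1774 = 30.1%, St. Luke's 797/2269 = 35.1% → St. Luke's
St. Luke's wins overall and in every case group — no reversal.

Yes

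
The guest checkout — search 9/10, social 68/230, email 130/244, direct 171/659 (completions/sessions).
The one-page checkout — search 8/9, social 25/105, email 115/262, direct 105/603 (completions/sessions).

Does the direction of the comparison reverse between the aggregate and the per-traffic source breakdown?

No

Search: the guest checkout 9/10 = 90.0%, the one-page checkout 8/9 = 88.9% → the guest checkout
Social: the guest checkout 68/230 = 29.6%, the one-page checkout 25/105 = 23.8% → the guest checkout
Email: the guest checkout 130/244 = 53.3%, the one-page checkout 115/262 = 43.9% → the guest checkout
Direct: the guest checkout 171/659 = 25.9%, the one-page checkout 105/603 = 17.4% → the guest checkout
Overall: the guest checkout 378/1143 = 33.1%, the one-page checkout 253/979 = 25.8% → the guest checkout
The guest checkout wins overall and in every traffic group — no reversal.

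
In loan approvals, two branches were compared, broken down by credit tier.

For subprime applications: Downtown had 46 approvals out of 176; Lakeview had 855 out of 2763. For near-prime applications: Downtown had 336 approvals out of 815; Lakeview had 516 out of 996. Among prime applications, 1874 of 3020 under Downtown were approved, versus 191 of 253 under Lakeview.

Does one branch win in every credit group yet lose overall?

Yes

Subprime: Downtown 46/176 = 26.1%, Lakeview 855/2763 = 30.9% → Lakeview
Near-prime: Downtown 336/815 = 41.2%, Lakeview 516/996 = 51.8% → Lakeview
Prime: Downtown 1874/3020 = 62.1%, Lakeview 191/253 = 75.5% → Lakeview
Overall: Downtown 2256/4011 = 56.2%, Lakeview 1562/4012 = 38.9% → Downtown
Lakeview wins each credit group but Downtown wins overall — the comparison reverses. Lakeview's applications skew toward subprime, which has a lower base rate.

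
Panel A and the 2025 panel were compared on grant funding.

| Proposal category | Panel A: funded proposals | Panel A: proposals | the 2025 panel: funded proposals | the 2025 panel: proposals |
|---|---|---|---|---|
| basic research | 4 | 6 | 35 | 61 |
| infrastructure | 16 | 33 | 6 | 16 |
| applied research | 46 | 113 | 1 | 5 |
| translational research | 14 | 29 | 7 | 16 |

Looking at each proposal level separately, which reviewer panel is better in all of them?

Basic research: Panel A 4/6 = 66.7%, the 2025 panel 35/61 = 57.4% → Panel A
Infrastructure: Panel A 16/33 = 48.5%, the 2025 panel 6/16 = 37.5% → Panel A
Applied research: Panel A 46/113 = 40.7%, the 2025 panel 1/5 = 20.0% → Panel A
Translational research: Panel A 14/29 = 48.3%, the 2025 panel 7/16 = 43.8% → Panel A
Panel A has the higher rate in all 4 groups.

Panel A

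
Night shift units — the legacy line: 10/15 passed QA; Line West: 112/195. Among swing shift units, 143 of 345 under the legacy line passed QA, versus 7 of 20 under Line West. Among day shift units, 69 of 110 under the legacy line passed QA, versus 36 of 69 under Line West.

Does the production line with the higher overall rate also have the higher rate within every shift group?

No

Night shift: the legacy line 10/15 = 66.7%, Line West 112/195 = 57.4% → the legacy line
Swing shift: the legacy line 143/345 = 41.4%, Line West 7/20 = 35.0% → the legacy line
Day shift: the legacy line 69/110 = 62.7%, Line West 36/69 = 52.2% → the legacy line
Overall: the legacy line 222/470 = 47.2%, Line West 155/284 = 54.6% → Line West
The legacy line wins each shift group but Line West wins overall — the comparison reverses. The legacy line's units skew toward swing shift, which has a lower base rate.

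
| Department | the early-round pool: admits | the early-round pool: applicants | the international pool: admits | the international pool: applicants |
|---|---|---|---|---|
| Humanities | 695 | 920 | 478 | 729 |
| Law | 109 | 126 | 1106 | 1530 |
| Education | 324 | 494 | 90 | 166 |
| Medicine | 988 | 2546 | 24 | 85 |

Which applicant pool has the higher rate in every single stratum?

the early-round pool

Humanities: the early-round pool 695/920 = 75.5%, the international pool 478/729 = 65.6% → the early-round pool
Law: the early-round pool 109/126 = 86.5%, the international pool 1106/1530 = 72.3% → the early-round pool
Education: the early-round pool 324/494 = 65.6%, the international pool 90/166 = 54.2% → the early-round pool
Medicine: the early-round pool 988/2546 = 38.8%, the international pool 24/85 = 28.2% → the early-round pool
The early-round pool has the higher rate in all 4 groups.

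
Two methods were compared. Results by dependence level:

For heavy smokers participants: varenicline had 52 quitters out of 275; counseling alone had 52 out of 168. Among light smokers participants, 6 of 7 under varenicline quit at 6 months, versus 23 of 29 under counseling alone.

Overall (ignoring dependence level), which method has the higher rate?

counseling alone

Heavy smokers: varenicline 52/275 = 18.9%, counseling alone 52/168 = 31.0% → counseling alone
Light smokers: varenicline 6/7 = 85.7%, counseling alone 23/29 = 79.3% → varenicline
Overall: varenicline 58/282 = 20.6%, counseling alone 75/197 = 38.1% → counseling alone
(Neither sweeps every dependence group, but counseling alone has the higher pooled rate.)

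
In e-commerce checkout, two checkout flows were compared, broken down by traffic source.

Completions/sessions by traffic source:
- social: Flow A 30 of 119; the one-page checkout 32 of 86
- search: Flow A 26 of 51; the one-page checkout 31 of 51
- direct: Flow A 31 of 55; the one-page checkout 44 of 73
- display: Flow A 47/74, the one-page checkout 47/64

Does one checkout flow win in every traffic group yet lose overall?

Social: Flow A 30/119 = 25.2%, the one-page checkout 32/86 = 37.2% → the one-page checkout
Search: Flow A 26/51 = 51.0%, the one-page checkout 31/51 = 60.8% → the one-page checkout
Direct: Flow A 31/55 = 56.4%, the one-page checkout 44/73 = 60.3% → the one-page checkout
Display: Flow A 47/74 = 63.5%, the one-page checkout 47/64 = 73.4% → the one-page checkout
Overall: Flow A 134/299 = 44.8%, the one-page checkout 154/274 = 56.2% → the one-page checkout
The one-page checkout wins overall and in every traffic group — no reversal.

No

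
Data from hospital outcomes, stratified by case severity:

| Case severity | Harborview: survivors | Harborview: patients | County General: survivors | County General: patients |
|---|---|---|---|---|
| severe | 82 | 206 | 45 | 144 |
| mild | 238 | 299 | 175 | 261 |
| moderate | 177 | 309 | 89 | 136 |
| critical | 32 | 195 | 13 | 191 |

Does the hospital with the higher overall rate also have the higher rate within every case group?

No

Severe: Harborview 82/206 = 39.8%, County General 45/144 = 31.2% → Harborview
Mild: Harborview 238/299 = 79.6%, County General 175/261 = 67.0% → Harborview
Moderate: Harborview 177/309 = 57.3%, County General 89/136 = 65.4% → County General
Critical: Harborview 32/195 = 16.4%, County General 13/191 = 6.8% → Harborview
Overall: Harborview 529/1009 = 52.4%, County General 322/732 = 44.0% → Harborview
Neither sweeps: Harborview wins 3 of 4 groups, County General wins 1. Harborview wins overall but not every group — no Simpson reversal.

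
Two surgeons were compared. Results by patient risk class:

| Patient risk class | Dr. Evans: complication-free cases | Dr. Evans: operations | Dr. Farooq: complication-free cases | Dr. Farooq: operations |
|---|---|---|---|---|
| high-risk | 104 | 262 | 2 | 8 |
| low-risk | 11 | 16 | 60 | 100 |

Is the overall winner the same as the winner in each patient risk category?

No

High-risk: Dr. Evans 104/262 = 39.7%, Dr. Farooq 2/8 = 25.0% → Dr. Evans
Low-risk: Dr. Evans 11/16 = 68.8%, Dr. Farooq 60/100 = 60.0% → Dr. Evans
Overall: Dr. Evans 115/278 = 41.4%, Dr. Farooq 62/108 = 57.4% → Dr. Farooq
Dr. Evans wins each patient risk group but Dr. Farooq wins overall — the comparison reverses. Dr. Evans's operations skew toward high-risk, which has a lower base rate.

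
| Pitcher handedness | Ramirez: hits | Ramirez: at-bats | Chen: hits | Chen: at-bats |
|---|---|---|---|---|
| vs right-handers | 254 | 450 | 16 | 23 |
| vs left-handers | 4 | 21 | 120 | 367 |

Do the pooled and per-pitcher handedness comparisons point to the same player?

No

Vs right-handers: Ramirez 254/450 = 56.4%, Chen 16/23 = 69.6% → Chen
Vs left-handers: Ramirez 4/21 = 19.0%, Chen 120/367 = 32.7% → Chen
Overall: Ramirez 258/471 = 54.8%, Chen 136/390 = 34.9% → Ramirez
Chen wins each pitcher group but Ramirez wins overall — the comparison reverses. Chen's at-bats skew toward vs left-handers, which has a lower base rate.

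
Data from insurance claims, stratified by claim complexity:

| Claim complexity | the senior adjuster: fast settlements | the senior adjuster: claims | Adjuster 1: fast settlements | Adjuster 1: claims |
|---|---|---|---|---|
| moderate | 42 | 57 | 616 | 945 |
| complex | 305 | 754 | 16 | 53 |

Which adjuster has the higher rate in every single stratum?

the senior adjuster

Moderate: the senior adjuster 42/57 = 73.7%, Adjuster 1 616/945 = 65.2% → the senior adjuster
Complex: the senior adjuster 305/754 = 40.5%, Adjuster 1 16/53 = 30.2% → the senior adjuster
The senior adjuster has the higher rate in both groups.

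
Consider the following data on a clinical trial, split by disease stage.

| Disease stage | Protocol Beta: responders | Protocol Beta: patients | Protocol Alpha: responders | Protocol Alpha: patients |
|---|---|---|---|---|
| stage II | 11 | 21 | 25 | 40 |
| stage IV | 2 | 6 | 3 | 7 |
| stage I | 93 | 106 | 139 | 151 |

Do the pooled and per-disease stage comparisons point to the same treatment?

Yes

Stage II: Protocol Beta 11/21 = 52.4%, Protocol Alpha 25/40 = 62.5% → Protocol Alpha
Stage IV: Protocol Beta 2/6 = 33.3%, Protocol Alpha 3/7 = 42.9% → Protocol Alpha
Stage I: Protocol Beta 93/106 = 87.7%, Protocol Alpha 139/151 = 92.1% → Protocol Alpha
Overall: Protocol Beta 106/133 = 79.7%, Protocol Alpha 167/198 = 84.3% → Protocol Alpha
Protocol Alpha wins overall and in every disease group — no reversal.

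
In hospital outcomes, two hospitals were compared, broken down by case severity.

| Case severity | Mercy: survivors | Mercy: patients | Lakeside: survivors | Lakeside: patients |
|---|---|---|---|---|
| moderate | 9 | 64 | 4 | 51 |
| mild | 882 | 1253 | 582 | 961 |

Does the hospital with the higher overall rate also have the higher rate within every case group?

Yes

Moderate: Mercy 9/64 = 14.1%, Lakeside 4/51 = 7.8% → Mercy
Mild: Mercy 882/1253 = 70.4%, Lakeside 582/961 = 60.6% → Mercy
Overall: Mercy 891/1317 = 67.7%, Lakeside 586/1012 = 57.9% → Mercy
Mercy wins overall and in every case group — no reversal.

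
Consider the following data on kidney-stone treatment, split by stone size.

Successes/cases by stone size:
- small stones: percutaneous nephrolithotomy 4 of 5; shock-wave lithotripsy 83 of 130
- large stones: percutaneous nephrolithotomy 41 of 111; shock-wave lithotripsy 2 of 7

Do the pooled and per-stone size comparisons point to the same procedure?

Small stones: percutaneous nephrolithotomy 4/5 = 80.0%, shock-wave lithotripsy 83/130 = 63.8% → percutaneous nephrolithotomy
Large stones: percutaneous nephrolithotomy 41/111 = 36.9%, shock-wave lithotripsy 2/7 = 28.6% → percutaneous nephrolithotomy
Overall: percutaneous nephrolithotomy 45/116 = 38.8%, shock-wave lithotripsy 85/137 = 62.0% → shock-wave lithotripsy
Percutaneous nephrolithotomy wins each stone group but shock-wave lithotripsy wins overall — the comparison reverses. Percutaneous nephrolithotomy's cases skew toward large stones, which has a lower base rate.

No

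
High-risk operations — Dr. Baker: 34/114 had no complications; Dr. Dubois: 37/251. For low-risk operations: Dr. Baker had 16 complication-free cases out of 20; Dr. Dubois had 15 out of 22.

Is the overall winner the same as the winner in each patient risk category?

Yes

High-risk: Dr. Baker 34/114 = 29.8%, Dr. Dubois 37/251 = 14.7% → Dr. Baker
Low-risk: Dr. Baker 16/20 = 80.0%, Dr. Dubois 15/22 = 68.2% → Dr. Baker
Overall: Dr. Baker 50/134 = 37.3%, Dr. Dubois 52/273 = 19.0% → Dr. Baker
Dr. Baker wins overall and in every patient risk group — no reversal.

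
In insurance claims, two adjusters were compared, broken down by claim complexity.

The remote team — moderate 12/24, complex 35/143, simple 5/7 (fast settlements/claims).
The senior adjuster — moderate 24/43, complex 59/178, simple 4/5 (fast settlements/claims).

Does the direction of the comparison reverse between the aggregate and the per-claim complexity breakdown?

Moderate: the remote team 12/24 = 50.0%, the senior adjuster 24/43 = 55.8% → the senior adjuster
Complex: the remote team 35/143 = 24.5%, the senior adjuster 59/178 = 33.1% → the senior adjuster
Simple: the remote team 5/7 = 71.4%, the senior adjuster 4/5 = 80.0% → the senior adjuster
Overall: the remote team 52/174 = 29.9%, the senior adjuster 87/226 = 38.5% → the senior adjuster
The senior adjuster wins overall and in every claim group — no reversal.

No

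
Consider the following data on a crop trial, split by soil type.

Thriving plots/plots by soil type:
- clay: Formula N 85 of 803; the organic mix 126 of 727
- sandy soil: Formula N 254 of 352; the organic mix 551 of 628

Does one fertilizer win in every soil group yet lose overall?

No

Clay: Formula N 85/803 = 10.6%, the organic mix 126/727 = 17.3% → the organic mix
Sandy soil: Formula N 254/352 = 72.2%, the organic mix 551/628 = 87.7% → the organic mix
Overall: Formula N 339/1155 = 29.4%, the organic mix 677/1355 = 50.0% → the organic mix
The organic mix wins overall and in every soil group — no reversal.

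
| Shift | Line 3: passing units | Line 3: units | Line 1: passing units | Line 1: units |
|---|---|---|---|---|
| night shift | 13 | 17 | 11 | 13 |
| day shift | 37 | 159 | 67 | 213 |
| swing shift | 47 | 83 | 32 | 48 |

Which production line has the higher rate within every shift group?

Line 1

Night shift: Line 3 13/17 = 76.5%, Line 1 11/13 = 84.6% → Line 1
Day shift: Line 3 37/159 = 23.3%, Line 1 67/213 = 31.5% → Line 1
Swing shift: Line 3 47/83 = 56.6%, Line 1 32/48 = 66.7% → Line 1
Line 1 has the higher rate in all 3 groups.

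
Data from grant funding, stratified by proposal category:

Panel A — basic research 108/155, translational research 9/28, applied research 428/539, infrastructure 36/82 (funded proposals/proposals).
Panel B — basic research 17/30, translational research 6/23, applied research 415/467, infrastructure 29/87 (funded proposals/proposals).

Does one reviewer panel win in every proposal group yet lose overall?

Basic research: Panel A 108/155 = 69.7%, Panel B 17/30 = 56.7% → Panel A
Translational research: Panel A 9/28 = 32.1%, Panel B 6/23 = 26.1% → Panel A
Applied research: Panel A 428/539 = 79.4%, Panel B 415/467 = 88.9% → Panel B
Infrastructure: Panel A 36/82 = 43.9%, Panel B 29/87 = 33.3% → Panel A
Overall: Panel A 581/804 = 72.3%, Panel B 467/607 = 76.9% → Panel B
Neither sweeps: Panel A wins 3 of 4 groups, Panel B wins 1. Panel B wins overall but not every group — no Simpson reversal.

No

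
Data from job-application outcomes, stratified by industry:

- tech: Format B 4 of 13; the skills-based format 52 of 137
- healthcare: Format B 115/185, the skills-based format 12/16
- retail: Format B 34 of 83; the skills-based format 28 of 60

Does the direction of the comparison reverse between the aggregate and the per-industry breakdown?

Yes

Tech: Format B 4/13 = 30.8%, the skills-based format 52/137 = 38.0% → the skills-based format
Healthcare: Format B 115/185 = 62.2%, the skills-based format 12/16 = 75.0% → the skills-based format
Retail: Format B 34/83 = 41.0%, the skills-based format 28/60 = 46.7% → the skills-based format
Overall: Format B 153/281 = 54.4%, the skills-based format 92/213 = 43.2% → Format B
The skills-based format wins each industry group but Format B wins overall — the comparison reverses. The skills-based format's applications skew toward tech, which has a lower base rate.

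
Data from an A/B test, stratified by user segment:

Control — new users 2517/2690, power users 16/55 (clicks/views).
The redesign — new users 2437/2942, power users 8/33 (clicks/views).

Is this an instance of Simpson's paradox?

No

New users: Control 2517/2690 = 93.6%, the redesign 2437/2942 = 82.8% → Control
Power users: Control 16/55 = 29.1%, the redesign 8/33 = 24.2% → Control
Overall: Control 2533/2745 = 92.3%, the redesign 2445/2975 = 82.2% → Control
Control wins overall and in every user group — no reversal.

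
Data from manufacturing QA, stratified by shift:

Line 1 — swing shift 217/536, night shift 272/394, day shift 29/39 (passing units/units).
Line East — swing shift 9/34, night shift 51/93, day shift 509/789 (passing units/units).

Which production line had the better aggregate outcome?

Swing shift: Line 1 217/536 = 40.5%, Line East 9/34 = 26.5% → Line 1
Night shift: Line 1 272/394 = 69.0%, Line East 51/93 = 54.8% → Line 1
Day shift: Line 1 29/39 = 74.4%, Line East 509/789 = 64.5% → Line 1
Overall: Line 1 518/969 = 53.5%, Line East 569/916 = 62.1% → Line East
(Line 1 wins every shift group but Line East wins overall — Line 1's units skew toward the low-rate swing shift group.)

Line East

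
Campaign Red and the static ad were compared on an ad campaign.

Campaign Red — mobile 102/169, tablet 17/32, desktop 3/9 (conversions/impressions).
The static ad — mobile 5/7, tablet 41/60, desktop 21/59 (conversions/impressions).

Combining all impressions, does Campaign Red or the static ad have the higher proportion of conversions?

Mobile: Campaign Red 102/169 = 60.4%, the static ad 5/7 = 71.4% → the static ad
Tablet: Campaign Red 17/32 = 53.1%, the static ad 41/60 = 68.3% → the static ad
Desktop: Campaign Red 3/9 = 33.3%, the static ad 21/59 = 35.6% → the static ad
Overall: Campaign Red 122/210 = 58.1%, the static ad 67/126 = 53.2% → Campaign Red
(The static ad wins every device group but Campaign Red wins overall — the static ad's impressions skew toward the low-rate desktop group.)

Campaign Red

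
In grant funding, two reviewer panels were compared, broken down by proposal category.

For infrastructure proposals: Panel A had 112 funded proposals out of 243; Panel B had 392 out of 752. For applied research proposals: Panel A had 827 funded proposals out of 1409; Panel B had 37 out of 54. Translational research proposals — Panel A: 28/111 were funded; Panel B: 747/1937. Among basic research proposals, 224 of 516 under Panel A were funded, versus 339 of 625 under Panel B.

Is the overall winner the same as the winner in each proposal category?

No

Infrastructure: Panel A 112/243 = 46.1%, Panel B 392/752 = 52.1% → Panel B
Applied research: Panel A 827/1409 = 58.7%, Panel B 37/54 = 68.5% → Panel B
Translational research: Panel A 28/111 = 25.2%, Panel B 747/1937 = 38.6% → Panel B
Basic research: Panel A 224/516 = 43.4%, Panel B 339/625 = 54.2% → Panel B
Overall: Panel A 1191/2279 = 52.3%, Panel B 1515/3368 = 45.0% → Panel A
Panel B wins each proposal group but Panel A wins overall — the comparison reverses. Panel B's proposals skew toward translational research, which has a lower base rate.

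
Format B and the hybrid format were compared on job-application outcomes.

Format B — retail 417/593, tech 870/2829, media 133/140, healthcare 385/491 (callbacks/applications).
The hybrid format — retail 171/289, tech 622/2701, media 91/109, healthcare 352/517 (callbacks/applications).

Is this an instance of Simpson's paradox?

Retail: Format B 417/593 = 70.3%, the hybrid format 171/289 = 59.2% → Format B
Tech: Format B 870/2829 = 30.8%, the hybrid format 622/2701 = 23.0% → Format B
Media: Format B 133/140 = 95.0%, the hybrid format 91/109 = 83.5% → Format B
Healthcare: Format B 385/491 = 78.4%, the hybrid format 352/517 = 68.1% → Format B
Overall: Format B 1805/4053 = 44.5%, the hybrid format 1236/3616 = 34.2% → Format B
Format B wins overall and in every industry group — no reversal.

No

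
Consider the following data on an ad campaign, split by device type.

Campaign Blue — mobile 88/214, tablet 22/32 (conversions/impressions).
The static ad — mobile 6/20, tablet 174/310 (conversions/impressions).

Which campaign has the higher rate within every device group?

Campaign Blue

Mobile: Campaign Blue 88/214 = 41.1%, the static ad 6/20 = 30.0% → Campaign Blue
Tablet: Campaign Blue 22/32 = 68.8%, the static ad 174/310 = 56.1% → Campaign Blue
Campaign Blue has the higher rate in both groups.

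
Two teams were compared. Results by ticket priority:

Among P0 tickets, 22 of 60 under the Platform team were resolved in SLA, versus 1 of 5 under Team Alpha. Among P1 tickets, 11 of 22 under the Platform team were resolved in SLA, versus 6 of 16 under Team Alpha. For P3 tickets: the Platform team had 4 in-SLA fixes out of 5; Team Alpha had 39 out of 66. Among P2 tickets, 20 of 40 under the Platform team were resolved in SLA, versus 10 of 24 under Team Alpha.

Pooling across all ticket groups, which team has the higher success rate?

Team Alpha

P0: the Platform team 22/60 = 36.7%, Team Alpha 1/5 = 20.0% → the Platform team
P1: the Platform team 11/22 = 50.0%, Team Alpha 6/16 = 37.5% → the Platform team
P3: the Platform team 4/5 = 80.0%, Team Alpha 39/66 = 59.1% → the Platform team
P2: the Platform team 20/40 = 50.0%, Team Alpha 10/24 = 41.7% → the Platform team
Overall: the Platform team 57/127 = 44.9%, Team Alpha 56/111 = 50.5% → Team Alpha
(The Platform team wins every ticket group but Team Alpha wins overall — the Platform team's tickets skew toward the low-rate P0 group.)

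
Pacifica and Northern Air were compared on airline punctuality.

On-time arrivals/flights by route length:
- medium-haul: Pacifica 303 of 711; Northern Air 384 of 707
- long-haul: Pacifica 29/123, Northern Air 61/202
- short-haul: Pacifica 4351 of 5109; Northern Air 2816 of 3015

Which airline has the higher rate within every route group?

Medium-haul: Pacifica 303/711 = 42.6%, Northern Air 384/707 = 54.3% → Northern Air
Long-haul: Pacifica 29/123 = 23.6%, Northern Air 61/202 = 30.2% → Northern Air
Short-haul: Pacifica 4351/5109 = 85.2%, Northern Air 2816/3015 = 93.4% → Northern Air
Northern Air has the higher rate in all 3 groups.

Northern Air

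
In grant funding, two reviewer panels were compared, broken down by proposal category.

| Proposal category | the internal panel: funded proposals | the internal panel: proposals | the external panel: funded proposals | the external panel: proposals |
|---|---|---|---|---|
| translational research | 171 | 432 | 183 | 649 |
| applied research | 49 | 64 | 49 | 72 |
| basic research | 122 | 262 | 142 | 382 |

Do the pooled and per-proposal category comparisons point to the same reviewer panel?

Translational research: the internal panel 171/432 = 39.6%, the external panel 183/649 = 28.2% → the internal panel
Applied research: the internal panel 49/64 = 76.6%, the external panel 49/72 = 68.1% → the internal panel
Basic research: the internal panel 122/262 = 46.6%, the external panel 142/382 = 37.2% → the internal panel
Overall: the internal panel 342/758 = 45.1%, the external panel 374/1103 = 33.9% → the internal panel
The internal panel wins overall and in every proposal group — no reversal.

Yes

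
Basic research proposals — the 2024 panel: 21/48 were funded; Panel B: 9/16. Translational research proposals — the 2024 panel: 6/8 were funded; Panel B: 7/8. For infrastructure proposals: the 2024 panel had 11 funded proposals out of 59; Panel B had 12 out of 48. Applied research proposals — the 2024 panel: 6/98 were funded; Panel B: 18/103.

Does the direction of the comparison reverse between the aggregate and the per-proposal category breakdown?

No

Basic research: the 2024 panel 21/48 = 43.8%, Panel B 9/16 = 56.2% → Panel B
Translational research: the 2024 panel 6/8 = 75.0%, Panel B 7/8 = 87.5% → Panel B
Infrastructure: the 2024 panel 11/59 = 18.6%, Panel B 12/48 = 25.0% → Panel B
Applied research: the 2024 panel 6/98 = 6.1%, Panel B 18/103 = 17.5% → Panel B
Overall: the 2024 panel 44/213 = 20.7%, Panel B 46/175 = 26.3% → Panel B
Panel B wins overall and in every proposal group — no reversal.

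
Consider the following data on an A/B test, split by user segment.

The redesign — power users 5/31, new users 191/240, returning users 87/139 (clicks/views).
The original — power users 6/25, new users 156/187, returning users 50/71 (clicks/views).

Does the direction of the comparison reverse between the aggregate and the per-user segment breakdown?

Power users: the redesign 5/31 = 16.1%, the original 6/25 = 24.0% → the original
New users: the redesign 191/240 = 79.6%, the original 156/187 = 83.4% → the original
Returning users: the redesign 87/139 = 62.6%, the original 50/71 = 70.4% → the original
Overall: the redesign 283/410 = 69.0%, the original 212/283 = 74.9% → the original
The original wins overall and in every user group — no reversal.

No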